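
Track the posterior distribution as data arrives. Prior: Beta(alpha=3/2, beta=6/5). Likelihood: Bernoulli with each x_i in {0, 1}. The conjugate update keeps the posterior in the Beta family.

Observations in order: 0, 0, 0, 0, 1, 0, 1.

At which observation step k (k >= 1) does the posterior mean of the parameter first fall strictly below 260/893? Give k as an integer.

k = 3

obs 1: x=0 → posterior Beta(3/2, 11/5)
obs 2: x=0 → posterior Beta(3/2, 16/5)
obs 3: x=0 → posterior Beta(3/2, 21/5)
obs 4: x=0 → posterior Beta(3/2, 26/5)
obs 5: x=1 → posterior Beta(5/2, 26/5)
obs 6: x=0 → posterior Beta(5/2, 31/5)
obs 7: x=1 → posterior Beta(7/2, 31/5)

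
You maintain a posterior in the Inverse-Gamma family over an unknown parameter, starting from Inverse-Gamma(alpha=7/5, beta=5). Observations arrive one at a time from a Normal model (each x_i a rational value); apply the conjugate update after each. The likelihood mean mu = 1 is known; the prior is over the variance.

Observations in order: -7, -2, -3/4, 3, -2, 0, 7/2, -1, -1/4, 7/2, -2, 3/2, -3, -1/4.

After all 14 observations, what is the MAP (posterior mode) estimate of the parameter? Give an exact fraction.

obs 1: x=-7 → posterior Inverse-Gamma(19/10, 37)
obs 2: x=-2 → posterior Inverse-Gamma(12/5, 83/2)
obs 3: x=-3/4 → posterior Inverse-Gamma(29/10, 1377/32)
obs 4: x=3 → posterior Inverse-Gamma(17/5, 1441/32)
obs 5: x=-2 → posterior Inverse-Gamma(39/10, 1585/32)
obs 6: x=0 → posterior Inverse-Gamma(22/5, 1601/32)
obs 7: x=7/2 → posterior Inverse-Gamma(49/10, 1701/32)
obs 8: x=-1 → posterior Inverse-Gamma(27/5, 1765/32)
obs 9: x=-1/4 → posterior Inverse-Gamma(59/10, 895/16)
obs 10: x=7/2 → posterior Inverse-Gamma(32/5, 945/16)
obs 11: x=-2 → posterior Inverse-Gamma(69/10, 1017/16)
obs 12: x=3/2 → posterior Inverse-Gamma(37/5, 1019/16)
obs 13: x=-3 → posterior Inverse-Gamma(79/10, 1147/16)
obs 14: x=-1/4 → posterior Inverse-Gamma(42/5, 2319/32)

11595/1504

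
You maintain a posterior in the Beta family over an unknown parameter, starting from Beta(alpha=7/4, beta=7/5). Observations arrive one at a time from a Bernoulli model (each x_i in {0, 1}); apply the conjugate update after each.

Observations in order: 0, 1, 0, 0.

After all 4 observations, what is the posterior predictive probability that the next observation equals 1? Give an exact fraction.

5/13

obs 1: x=0 → posterior Beta(7/4, 12/5)
obs 2: x=1 → posterior Beta(11/4, 12/5)
obs 3: x=0 → posterior Beta(11/4, 17/5)
obs 4: x=0 → posterior Beta(11/4, 22/5)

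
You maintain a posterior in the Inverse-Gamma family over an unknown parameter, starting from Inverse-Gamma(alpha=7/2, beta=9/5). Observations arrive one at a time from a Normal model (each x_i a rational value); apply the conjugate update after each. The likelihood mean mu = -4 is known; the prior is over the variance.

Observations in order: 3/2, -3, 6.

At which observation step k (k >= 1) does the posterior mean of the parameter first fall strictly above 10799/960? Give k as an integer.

obs 1: x=3/2 → posterior Inverse-Gamma(4, 677/40)
obs 2: x=-3 → posterior Inverse-Gamma(9/2, 697/40)
obs 3: x=6 → posterior Inverse-Gamma(5, 2697/40)

k = 3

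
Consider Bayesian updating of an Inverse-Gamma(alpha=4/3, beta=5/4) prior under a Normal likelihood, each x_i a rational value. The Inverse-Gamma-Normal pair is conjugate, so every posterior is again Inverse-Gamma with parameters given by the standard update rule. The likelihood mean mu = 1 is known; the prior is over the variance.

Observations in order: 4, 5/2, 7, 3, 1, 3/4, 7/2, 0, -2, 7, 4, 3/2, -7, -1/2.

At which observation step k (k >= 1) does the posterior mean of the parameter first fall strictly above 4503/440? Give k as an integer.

obs 1: x=4 → posterior Inverse-Gamma(11/6, 23/4)
obs 2: x=5/2 → posterior Inverse-Gamma(7/3, 55/8)
obs 3: x=7 → posterior Inverse-Gamma(17/6, 199/8)
obs 4: x=3 → posterior Inverse-Gamma(10/3, 215/8)
obs 5: x=1 → posterior Inverse-Gamma(23/6, 215/8)
obs 6: x=3/4 → posterior Inverse-Gamma(13/3, 861/32)
obs 7: x=7/2 → posterior Inverse-Gamma(29/6, 961/32)
obs 8: x=0 → posterior Inverse-Gamma(16/3, 977/32)
obs 9: x=-2 → posterior Inverse-Gamma(35/6, 1121/32)
obs 10: x=7 → posterior Inverse-Gamma(19/3, 1697/32)
obs 11: x=4 → posterior Inverse-Gamma(41/6, 1841/32)
obs 12: x=3/2 → posterior Inverse-Gamma(22/3, 1845/32)
obs 13: x=-7 → posterior Inverse-Gamma(47/6, 2869/32)
obs 14: x=-1/2 → posterior Inverse-Gamma(25/3, 2905/32)

k = 3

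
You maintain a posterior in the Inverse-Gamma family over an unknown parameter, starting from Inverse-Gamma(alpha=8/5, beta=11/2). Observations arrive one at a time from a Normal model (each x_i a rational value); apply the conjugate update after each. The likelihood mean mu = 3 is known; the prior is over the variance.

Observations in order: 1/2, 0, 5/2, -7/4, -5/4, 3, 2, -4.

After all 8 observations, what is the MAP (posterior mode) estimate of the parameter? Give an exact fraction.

obs 1: x=1/2 → posterior Inverse-Gamma(21/10, 69/8)
obs 2: x=0 → posterior Inverse-Gamma(13/5, 105/8)
obs 3: x=5/2 → posterior Inverse-Gamma(31/10, 53/4)
obs 4: x=-7/4 → posterior Inverse-Gamma(18/5, 785/32)
obs 5: x=-5/4 → posterior Inverse-Gamma(41/10, 537/16)
obs 6: x=3 → posterior Inverse-Gamma(23/5, 537/16)
obs 7: x=2 → posterior Inverse-Gamma(51/10, 545/16)
obs 8: x=-4 → posterior Inverse-Gamma(28/5, 937/16)

4685/528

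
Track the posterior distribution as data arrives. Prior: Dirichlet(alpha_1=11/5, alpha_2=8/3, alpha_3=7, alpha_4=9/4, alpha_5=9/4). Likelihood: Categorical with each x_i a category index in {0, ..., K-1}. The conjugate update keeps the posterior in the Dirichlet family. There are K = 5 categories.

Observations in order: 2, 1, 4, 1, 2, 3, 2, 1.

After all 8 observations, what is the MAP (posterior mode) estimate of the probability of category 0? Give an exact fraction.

36/581

obs 1: x=2 → posterior Dirichlet(11/5, 8/3, 8, 9/4, 9/4)
obs 2: x=1 → posterior Dirichlet(11/5, 11/3, 8, 9/4, 9/4)
obs 3: x=4 → posterior Dirichlet(11/5, 11/3, 8, 9/4, 13/4)
obs 4: x=1 → posterior Dirichlet(11/5, 14/3, 8, 9/4, 13/4)
obs 5: x=2 → posterior Dirichlet(11/5, 14/3, 9, 9/4, 13/4)
obs 6: x=3 → posterior Dirichlet(11/5, 14/3, 9, 13/4, 13/4)
obs 7: x=2 → posterior Dirichlet(11/5, 14/3, 10, 13/4, 13/4)
obs 8: x=1 → posterior Dirichlet(11/5, 17/3, 10, 13/4, 13/4)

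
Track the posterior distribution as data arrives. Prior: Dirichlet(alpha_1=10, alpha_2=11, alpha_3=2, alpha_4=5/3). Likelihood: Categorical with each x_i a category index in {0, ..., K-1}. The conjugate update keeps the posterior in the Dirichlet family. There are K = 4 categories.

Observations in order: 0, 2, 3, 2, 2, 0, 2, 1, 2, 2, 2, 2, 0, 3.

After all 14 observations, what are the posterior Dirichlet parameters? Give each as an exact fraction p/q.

alpha_1=13, alpha_2=12, alpha_3=10, alpha_4=11/3

obs 1: x=0 → posterior Dirichlet(11, 11, 2, 5/3)
obs 2: x=2 → posterior Dirichlet(11, 11, 3, 5/3)
obs 3: x=3 → posterior Dirichlet(11, 11, 3, 8/3)
obs 4: x=2 → posterior Dirichlet(11, 11, 4, 8/3)
obs 5: x=2 → posterior Dirichlet(11, 11, 5, 8/3)
obs 6: x=0 → posterior Dirichlet(12, 11, 5, 8/3)
obs 7: x=2 → posterior Dirichlet(12, 11, 6, 8/3)
obs 8: x=1 → posterior Dirichlet(12, 12, 6, 8/3)
obs 9: x=2 → posterior Dirichlet(12, 12, 7, 8/3)
obs 10: x=2 → posterior Dirichlet(12, 12, 8, 8/3)
obs 11: x=2 → posterior Dirichlet(12, 12, 9, 8/3)
obs 12: x=2 → posterior Dirichlet(12, 12, 10, 8/3)
obs 13: x=0 → posterior Dirichlet(13, 12, 10, 8/3)
obs 14: x=3 → posterior Dirichlet(13, 12, 10, 11/3)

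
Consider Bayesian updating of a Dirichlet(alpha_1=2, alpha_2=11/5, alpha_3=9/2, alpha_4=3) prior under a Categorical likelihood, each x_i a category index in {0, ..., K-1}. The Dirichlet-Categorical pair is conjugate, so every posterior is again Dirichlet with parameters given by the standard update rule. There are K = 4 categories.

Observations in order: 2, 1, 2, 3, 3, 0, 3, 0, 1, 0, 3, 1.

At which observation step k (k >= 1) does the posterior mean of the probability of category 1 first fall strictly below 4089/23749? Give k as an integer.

obs 1: x=2 → posterior Dirichlet(2, 11/5, 11/2, 3)
obs 2: x=1 → posterior Dirichlet(2, 16/5, 11/2, 3)
obs 3: x=2 → posterior Dirichlet(2, 16/5, 13/2, 3)
obs 4: x=3 → posterior Dirichlet(2, 16/5, 13/2, 4)
obs 5: x=3 → posterior Dirichlet(2, 16/5, 13/2, 5)
obs 6: x=0 → posterior Dirichlet(3, 16/5, 13/2, 5)
obs 7: x=3 → posterior Dirichlet(3, 16/5, 13/2, 6)
obs 8: x=0 → posterior Dirichlet(4, 16/5, 13/2, 6)
obs 9: x=1 → posterior Dirichlet(4, 21/5, 13/2, 6)
obs 10: x=0 → posterior Dirichlet(5, 21/5, 13/2, 6)
obs 11: x=3 → posterior Dirichlet(5, 21/5, 13/2, 7)
obs 12: x=1 → posterior Dirichlet(5, 26/5, 13/2, 7)

k = 7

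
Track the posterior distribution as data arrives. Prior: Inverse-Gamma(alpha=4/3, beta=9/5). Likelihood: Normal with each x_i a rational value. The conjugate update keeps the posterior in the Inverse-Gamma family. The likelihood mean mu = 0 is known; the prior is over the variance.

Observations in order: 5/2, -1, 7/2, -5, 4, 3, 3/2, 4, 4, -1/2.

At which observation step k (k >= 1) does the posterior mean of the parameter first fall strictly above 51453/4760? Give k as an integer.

obs 1: x=5/2 → posterior Inverse-Gamma(11/6, 197/40)
obs 2: x=-1 → posterior Inverse-Gamma(7/3, 217/40)
obs 3: x=7/2 → posterior Inverse-Gamma(17/6, 231/20)
obs 4: x=-5 → posterior Inverse-Gamma(10/3, 481/20)
obs 5: x=4 → posterior Inverse-Gamma(23/6, 641/20)
obs 6: x=3 → posterior Inverse-Gamma(13/3, 731/20)
obs 7: x=3/2 → posterior Inverse-Gamma(29/6, 1507/40)
obs 8: x=4 → posterior Inverse-Gamma(16/3, 1827/40)
obs 9: x=4 → posterior Inverse-Gamma(35/6, 2147/40)
obs 10: x=-1/2 → posterior Inverse-Gamma(19/3, 269/5)

k = 5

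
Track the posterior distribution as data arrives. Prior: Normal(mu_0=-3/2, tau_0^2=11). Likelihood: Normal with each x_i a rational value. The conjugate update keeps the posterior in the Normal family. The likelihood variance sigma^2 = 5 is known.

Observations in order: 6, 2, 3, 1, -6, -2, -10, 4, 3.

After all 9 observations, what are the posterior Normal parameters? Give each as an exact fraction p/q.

obs 1: x=6 → posterior Normal(117/32, 55/16)
obs 2: x=2 → posterior Normal(161/54, 55/27)
obs 3: x=3 → posterior Normal(227/76, 55/38)
obs 4: x=1 → posterior Normal(249/98, 55/49)
obs 5: x=-6 → posterior Normal(39/40, 11/12)
obs 6: x=-2 → posterior Normal(73/142, 55/71)
obs 7: x=-10 → posterior Normal(-147/164, 55/82)
obs 8: x=4 → posterior Normal(-59/186, 55/93)
obs 9: x=3 → posterior Normal(7/208, 55/104)

mu_0=7/208, tau_0^2=55/104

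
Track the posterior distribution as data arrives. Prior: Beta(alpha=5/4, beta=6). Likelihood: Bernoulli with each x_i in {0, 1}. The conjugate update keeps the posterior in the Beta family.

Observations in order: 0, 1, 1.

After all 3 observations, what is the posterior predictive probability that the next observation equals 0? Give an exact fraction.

obs 1: x=0 → posterior Beta(5/4, 7)
obs 2: x=1 → posterior Beta(9/4, 7)
obs 3: x=1 → posterior Beta(13/4, 7)

28/41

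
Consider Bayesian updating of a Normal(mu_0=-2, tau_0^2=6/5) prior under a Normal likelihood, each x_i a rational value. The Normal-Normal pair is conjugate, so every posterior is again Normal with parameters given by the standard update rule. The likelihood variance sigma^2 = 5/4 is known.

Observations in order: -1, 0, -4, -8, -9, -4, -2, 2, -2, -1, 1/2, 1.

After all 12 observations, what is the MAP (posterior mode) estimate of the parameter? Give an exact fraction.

obs 1: x=-1 → posterior Normal(-74/49, 30/49)
obs 2: x=0 → posterior Normal(-74/73, 30/73)
obs 3: x=-4 → posterior Normal(-170/97, 30/97)
obs 4: x=-8 → posterior Normal(-362/121, 30/121)
obs 5: x=-9 → posterior Normal(-578/145, 6/29)
obs 6: x=-4 → posterior Normal(-674/169, 30/169)
obs 7: x=-2 → posterior Normal(-722/193, 30/193)
obs 8: x=2 → posterior Normal(-674/217, 30/217)
obs 9: x=-2 → posterior Normal(-722/241, 30/241)
obs 10: x=-1 → posterior Normal(-746/265, 6/53)
obs 11: x=1/2 → posterior Normal(-734/289, 30/289)
obs 12: x=1 → posterior Normal(-710/313, 30/313)

-710/313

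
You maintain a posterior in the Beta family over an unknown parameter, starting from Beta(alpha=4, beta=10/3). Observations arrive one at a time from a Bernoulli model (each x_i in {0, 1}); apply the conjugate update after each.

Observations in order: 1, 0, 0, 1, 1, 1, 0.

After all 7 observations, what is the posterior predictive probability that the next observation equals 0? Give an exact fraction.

obs 1: x=1 → posterior Beta(5, 10/3)
obs 2: x=0 → posterior Beta(5, 13/3)
obs 3: x=0 → posterior Beta(5, 16/3)
obs 4: x=1 → posterior Beta(6, 16/3)
obs 5: x=1 → posterior Beta(7, 16/3)
obs 6: x=1 → posterior Beta(8, 16/3)
obs 7: x=0 → posterior Beta(8, 19/3)

19/43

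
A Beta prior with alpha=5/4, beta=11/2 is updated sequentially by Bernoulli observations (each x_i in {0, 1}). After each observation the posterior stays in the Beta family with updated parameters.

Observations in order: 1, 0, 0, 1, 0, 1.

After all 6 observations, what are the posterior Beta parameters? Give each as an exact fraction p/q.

alpha=17/4, beta=17/2

obs 1: x=1 → posterior Beta(9/4, 11/2)
obs 2: x=0 → posterior Beta(9/4, 13/2)
obs 3: x=0 → posterior Beta(9/4, 15/2)
obs 4: x=1 → posterior Beta(13/4, 15/2)
obs 5: x=0 → posterior Beta(13/4, 17/2)
obs 6: x=1 → posterior Beta(17/4, 17/2)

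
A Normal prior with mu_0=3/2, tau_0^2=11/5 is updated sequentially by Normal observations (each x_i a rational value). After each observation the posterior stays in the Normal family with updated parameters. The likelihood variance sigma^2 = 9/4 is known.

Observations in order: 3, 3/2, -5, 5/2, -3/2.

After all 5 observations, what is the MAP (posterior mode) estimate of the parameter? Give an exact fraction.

179/530

obs 1: x=3 → posterior Normal(399/178, 99/89)
obs 2: x=3/2 → posterior Normal(531/266, 99/133)
obs 3: x=-5 → posterior Normal(91/354, 33/59)
obs 4: x=5/2 → posterior Normal(311/442, 99/221)
obs 5: x=-3/2 → posterior Normal(179/530, 99/265)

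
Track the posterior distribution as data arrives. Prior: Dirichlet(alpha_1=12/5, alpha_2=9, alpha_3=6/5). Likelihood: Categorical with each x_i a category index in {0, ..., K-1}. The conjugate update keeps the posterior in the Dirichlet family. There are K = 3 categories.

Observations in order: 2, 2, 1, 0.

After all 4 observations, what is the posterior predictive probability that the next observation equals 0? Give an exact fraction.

17/83

obs 1: x=2 → posterior Dirichlet(12/5, 9, 11/5)
obs 2: x=2 → posterior Dirichlet(12/5, 9, 16/5)
obs 3: x=1 → posterior Dirichlet(12/5, 10, 16/5)
obs 4: x=0 → posterior Dirichlet(17/5, 10, 16/5)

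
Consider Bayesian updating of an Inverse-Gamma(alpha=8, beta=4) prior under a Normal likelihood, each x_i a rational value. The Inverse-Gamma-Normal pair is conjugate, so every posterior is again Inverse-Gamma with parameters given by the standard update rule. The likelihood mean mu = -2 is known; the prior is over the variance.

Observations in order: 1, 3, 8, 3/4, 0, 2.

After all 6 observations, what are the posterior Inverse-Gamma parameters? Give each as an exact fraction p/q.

obs 1: x=1 → posterior Inverse-Gamma(17/2, 17/2)
obs 2: x=3 → posterior Inverse-Gamma(9, 21)
obs 3: x=8 → posterior Inverse-Gamma(19/2, 71)
obs 4: x=3/4 → posterior Inverse-Gamma(10, 2393/32)
obs 5: x=0 → posterior Inverse-Gamma(21/2, 2457/32)
obs 6: x=2 → posterior Inverse-Gamma(11, 2713/32)

alpha=11, beta=2713/32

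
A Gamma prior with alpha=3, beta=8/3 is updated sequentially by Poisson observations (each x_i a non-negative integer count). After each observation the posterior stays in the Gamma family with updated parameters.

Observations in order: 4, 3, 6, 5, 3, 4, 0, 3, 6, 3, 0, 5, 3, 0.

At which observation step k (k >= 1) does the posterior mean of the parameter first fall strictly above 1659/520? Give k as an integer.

obs 1: x=4 → posterior Gamma(7, 11/3)
obs 2: x=3 → posterior Gamma(10, 14/3)
obs 3: x=6 → posterior Gamma(16, 17/3)
obs 4: x=5 → posterior Gamma(21, 20/3)
obs 5: x=3 → posterior Gamma(24, 23/3)
obs 6: x=4 → posterior Gamma(28, 26/3)
obs 7: x=0 → posterior Gamma(28, 29/3)
obs 8: x=3 → posterior Gamma(31, 32/3)
obs 9: x=6 → posterior Gamma(37, 35/3)
obs 10: x=3 → posterior Gamma(40, 38/3)
obs 11: x=0 → posterior Gamma(40, 41/3)
obs 12: x=5 → posterior Gamma(45, 44/3)
obs 13: x=3 → posterior Gamma(48, 47/3)
obs 14: x=0 → posterior Gamma(48, 50/3)

k = 6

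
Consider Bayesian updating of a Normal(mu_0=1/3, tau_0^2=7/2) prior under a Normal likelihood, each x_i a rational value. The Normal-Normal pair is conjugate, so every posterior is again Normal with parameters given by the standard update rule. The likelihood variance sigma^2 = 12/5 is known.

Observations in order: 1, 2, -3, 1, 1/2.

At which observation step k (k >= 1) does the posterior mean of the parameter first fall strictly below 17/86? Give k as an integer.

k = 3

obs 1: x=1 → posterior Normal(43/59, 84/59)
obs 2: x=2 → posterior Normal(113/94, 42/47)
obs 3: x=-3 → posterior Normal(8/129, 28/43)
obs 4: x=1 → posterior Normal(43/164, 21/41)
obs 5: x=1/2 → posterior Normal(121/398, 84/199)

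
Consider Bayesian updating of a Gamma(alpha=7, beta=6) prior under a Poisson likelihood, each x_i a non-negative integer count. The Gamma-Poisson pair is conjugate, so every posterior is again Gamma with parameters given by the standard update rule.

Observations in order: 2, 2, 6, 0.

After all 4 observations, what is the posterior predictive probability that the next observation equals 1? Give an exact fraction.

obs 1: x=2 → posterior Gamma(9, 7)
obs 2: x=2 → posterior Gamma(11, 8)
obs 3: x=6 → posterior Gamma(17, 9)
obs 4: x=0 → posterior Gamma(17, 10)

1700000000000000000/5559917313492231481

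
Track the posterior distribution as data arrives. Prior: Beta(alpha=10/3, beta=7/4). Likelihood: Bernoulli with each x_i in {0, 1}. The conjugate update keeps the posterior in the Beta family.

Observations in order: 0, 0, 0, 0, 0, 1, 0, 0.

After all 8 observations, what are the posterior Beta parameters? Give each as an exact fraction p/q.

obs 1: x=0 → posterior Beta(10/3, 11/4)
obs 2: x=0 → posterior Beta(10/3, 15/4)
obs 3: x=0 → posterior Beta(10/3, 19/4)
obs 4: x=0 → posterior Beta(10/3, 23/4)
obs 5: x=0 → posterior Beta(10/3, 27/4)
obs 6: x=1 → posterior Beta(13/3, 27/4)
obs 7: x=0 → posterior Beta(13/3, 31/4)
obs 8: x=0 → posterior Beta(13/3, 35/4)

alpha=13/3, beta=35/4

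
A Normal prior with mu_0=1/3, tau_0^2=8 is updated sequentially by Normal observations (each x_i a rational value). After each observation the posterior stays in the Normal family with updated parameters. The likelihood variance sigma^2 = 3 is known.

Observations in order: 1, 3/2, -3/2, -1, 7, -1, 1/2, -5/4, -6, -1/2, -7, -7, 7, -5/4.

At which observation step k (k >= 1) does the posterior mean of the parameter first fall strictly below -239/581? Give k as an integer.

k = 11

obs 1: x=1 → posterior Normal(9/11, 24/11)
obs 2: x=3/2 → posterior Normal(21/19, 24/19)
obs 3: x=-3/2 → posterior Normal(1/3, 8/9)
obs 4: x=-1 → posterior Normal(1/35, 24/35)
obs 5: x=7 → posterior Normal(57/43, 24/43)
obs 6: x=-1 → posterior Normal(49/51, 8/17)
obs 7: x=1/2 → posterior Normal(53/59, 24/59)
obs 8: x=-5/4 → posterior Normal(43/67, 24/67)
obs 9: x=-6 → posterior Normal(-1/15, 8/25)
obs 10: x=-1/2 → posterior Normal(-9/83, 24/83)
obs 11: x=-7 → posterior Normal(-5/7, 24/91)
obs 12: x=-7 → posterior Normal(-11/9, 8/33)
obs 13: x=7 → posterior Normal(-65/107, 24/107)
obs 14: x=-5/4 → posterior Normal(-15/23, 24/115)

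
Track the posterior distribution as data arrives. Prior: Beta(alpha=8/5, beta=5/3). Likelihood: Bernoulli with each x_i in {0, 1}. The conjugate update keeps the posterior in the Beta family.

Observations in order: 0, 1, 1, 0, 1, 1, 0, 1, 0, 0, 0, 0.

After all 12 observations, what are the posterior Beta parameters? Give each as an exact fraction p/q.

alpha=33/5, beta=26/3

obs 1: x=0 → posterior Beta(8/5, 8/3)
obs 2: x=1 → posterior Beta(13/5, 8/3)
obs 3: x=1 → posterior Beta(18/5, 8/3)
obs 4: x=0 → posterior Beta(18/5, 11/3)
obs 5: x=1 → posterior Beta(23/5, 11/3)
obs 6: x=1 → posterior Beta(28/5, 11/3)
obs 7: x=0 → posterior Beta(28/5, 14/3)
obs 8: x=1 → posterior Beta(33/5, 14/3)
obs 9: x=0 → posterior Beta(33/5, 17/3)
obs 10: x=0 → posterior Beta(33/5, 20/3)
obs 11: x=0 → posterior Beta(33/5, 23/3)
obs 12: x=0 → posterior Beta(33/5, 26/3)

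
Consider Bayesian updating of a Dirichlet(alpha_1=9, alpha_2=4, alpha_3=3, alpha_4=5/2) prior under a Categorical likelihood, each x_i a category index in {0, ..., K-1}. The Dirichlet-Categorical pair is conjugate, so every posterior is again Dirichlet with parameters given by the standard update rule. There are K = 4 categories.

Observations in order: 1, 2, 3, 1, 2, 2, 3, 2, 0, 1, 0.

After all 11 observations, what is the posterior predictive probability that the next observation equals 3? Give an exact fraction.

obs 1: x=1 → posterior Dirichlet(9, 5, 3, 5/2)
obs 2: x=2 → posterior Dirichlet(9, 5, 4, 5/2)
obs 3: x=3 → posterior Dirichlet(9, 5, 4, 7/2)
obs 4: x=1 → posterior Dirichlet(9, 6, 4, 7/2)
obs 5: x=2 → posterior Dirichlet(9, 6, 5, 7/2)
obs 6: x=2 → posterior Dirichlet(9, 6, 6, 7/2)
obs 7: x=3 → posterior Dirichlet(9, 6, 6, 9/2)
obs 8: x=2 → posterior Dirichlet(9, 6, 7, 9/2)
obs 9: x=0 → posterior Dirichlet(10, 6, 7, 9/2)
obs 10: x=1 → posterior Dirichlet(10, 7, 7, 9/2)
obs 11: x=0 → posterior Dirichlet(11, 7, 7, 9/2)

9/59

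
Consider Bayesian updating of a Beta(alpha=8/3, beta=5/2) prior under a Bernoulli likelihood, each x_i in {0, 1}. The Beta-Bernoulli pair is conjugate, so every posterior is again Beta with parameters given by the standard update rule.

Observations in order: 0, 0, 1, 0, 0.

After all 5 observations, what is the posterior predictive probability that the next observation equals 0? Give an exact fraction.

39/61

obs 1: x=0 → posterior Beta(8/3, 7/2)
obs 2: x=0 → posterior Beta(8/3, 9/2)
obs 3: x=1 → posterior Beta(11/3, 9/2)
obs 4: x=0 → posterior Beta(11/3, 11/2)
obs 5: x=0 → posterior Beta(11/3, 13/2)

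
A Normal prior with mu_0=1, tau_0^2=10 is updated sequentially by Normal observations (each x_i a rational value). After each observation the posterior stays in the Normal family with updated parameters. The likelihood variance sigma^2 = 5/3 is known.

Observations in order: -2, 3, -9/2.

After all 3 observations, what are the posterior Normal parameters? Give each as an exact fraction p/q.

mu_0=-20/19, tau_0^2=10/19

obs 1: x=-2 → posterior Normal(-11/7, 10/7)
obs 2: x=3 → posterior Normal(7/13, 10/13)
obs 3: x=-9/2 → posterior Normal(-20/19, 10/19)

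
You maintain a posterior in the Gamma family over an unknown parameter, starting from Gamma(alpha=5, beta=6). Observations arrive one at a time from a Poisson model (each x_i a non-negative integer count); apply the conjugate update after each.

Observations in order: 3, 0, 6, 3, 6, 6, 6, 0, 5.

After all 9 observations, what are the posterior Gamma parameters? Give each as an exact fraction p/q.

alpha=40, beta=15

obs 1: x=3 → posterior Gamma(8, 7)
obs 2: x=0 → posterior Gamma(8, 8)
obs 3: x=6 → posterior Gamma(14, 9)
obs 4: x=3 → posterior Gamma(17, 10)
obs 5: x=6 → posterior Gamma(23, 11)
obs 6: x=6 → posterior Gamma(29, 12)
obs 7: x=6 → posterior Gamma(35, 13)
obs 8: x=0 → posterior Gamma(35, 14)
obs 9: x=5 → posterior Gamma(40, 15)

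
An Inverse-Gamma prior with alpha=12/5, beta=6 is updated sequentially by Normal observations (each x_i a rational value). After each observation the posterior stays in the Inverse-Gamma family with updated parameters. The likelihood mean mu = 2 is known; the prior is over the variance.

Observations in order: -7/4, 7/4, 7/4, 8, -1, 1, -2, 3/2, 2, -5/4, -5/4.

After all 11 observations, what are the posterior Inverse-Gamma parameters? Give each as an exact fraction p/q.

obs 1: x=-7/4 → posterior Inverse-Gamma(29/10, 417/32)
obs 2: x=7/4 → posterior Inverse-Gamma(17/5, 209/16)
obs 3: x=7/4 → posterior Inverse-Gamma(39/10, 419/32)
obs 4: x=8 → posterior Inverse-Gamma(22/5, 995/32)
obs 5: x=-1 → posterior Inverse-Gamma(49/10, 1139/32)
obs 6: x=1 → posterior Inverse-Gamma(27/5, 1155/32)
obs 7: x=-2 → posterior Inverse-Gamma(59/10, 1411/32)
obs 8: x=3/2 → posterior Inverse-Gamma(32/5, 1415/32)
obs 9: x=2 → posterior Inverse-Gamma(69/10, 1415/32)
obs 10: x=-5/4 → posterior Inverse-Gamma(37/5, 99/2)
obs 11: x=-5/4 → posterior Inverse-Gamma(79/10, 1753/32)

alpha=79/10, beta=1753/32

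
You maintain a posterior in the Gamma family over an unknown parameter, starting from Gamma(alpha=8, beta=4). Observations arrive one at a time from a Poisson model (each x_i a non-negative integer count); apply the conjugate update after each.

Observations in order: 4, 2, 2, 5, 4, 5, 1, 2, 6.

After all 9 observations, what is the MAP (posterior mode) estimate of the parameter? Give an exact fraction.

obs 1: x=4 → posterior Gamma(12, 5)
obs 2: x=2 → posterior Gamma(14, 6)
obs 3: x=2 → posterior Gamma(16, 7)
obs 4: x=5 → posterior Gamma(21, 8)
obs 5: x=4 → posterior Gamma(25, 9)
obs 6: x=5 → posterior Gamma(30, 10)
obs 7: x=1 → posterior Gamma(31, 11)
obs 8: x=2 → posterior Gamma(33, 12)
obs 9: x=6 → posterior Gamma(39, 13)

38/13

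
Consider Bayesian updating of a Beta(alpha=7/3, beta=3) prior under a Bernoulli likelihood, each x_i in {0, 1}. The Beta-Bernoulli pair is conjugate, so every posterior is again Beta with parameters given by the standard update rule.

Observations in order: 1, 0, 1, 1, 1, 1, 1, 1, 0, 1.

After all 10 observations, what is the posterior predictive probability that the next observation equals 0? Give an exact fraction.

obs 1: x=1 → posterior Beta(10/3, 3)
obs 2: x=0 → posterior Beta(10/3, 4)
obs 3: x=1 → posterior Beta(13/3, 4)
obs 4: x=1 → posterior Beta(16/3, 4)
obs 5: x=1 → posterior Beta(19/3, 4)
obs 6: x=1 → posterior Beta(22/3, 4)
obs 7: x=1 → posterior Beta(25/3, 4)
obs 8: x=1 → posterior Beta(28/3, 4)
obs 9: x=0 → posterior Beta(28/3, 5)
obs 10: x=1 → posterior Beta(31/3, 5)

15/46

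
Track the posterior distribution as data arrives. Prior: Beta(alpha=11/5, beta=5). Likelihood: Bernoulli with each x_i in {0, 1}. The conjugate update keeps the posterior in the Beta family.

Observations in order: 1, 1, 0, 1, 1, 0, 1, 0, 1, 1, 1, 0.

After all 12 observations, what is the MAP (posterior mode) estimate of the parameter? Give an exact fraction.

23/43

obs 1: x=1 → posterior Beta(16/5, 5)
obs 2: x=1 → posterior Beta(21/5, 5)
obs 3: x=0 → posterior Beta(21/5, 6)
obs 4: x=1 → posterior Beta(26/5, 6)
obs 5: x=1 → posterior Beta(31/5, 6)
obs 6: x=0 → posterior Beta(31/5, 7)
obs 7: x=1 → posterior Beta(36/5, 7)
obs 8: x=0 → posterior Beta(36/5, 8)
obs 9: x=1 → posterior Beta(41/5, 8)
obs 10: x=1 → posterior Beta(46/5, 8)
obs 11: x=1 → posterior Beta(51/5, 8)
obs 12: x=0 → posterior Beta(51/5, 9)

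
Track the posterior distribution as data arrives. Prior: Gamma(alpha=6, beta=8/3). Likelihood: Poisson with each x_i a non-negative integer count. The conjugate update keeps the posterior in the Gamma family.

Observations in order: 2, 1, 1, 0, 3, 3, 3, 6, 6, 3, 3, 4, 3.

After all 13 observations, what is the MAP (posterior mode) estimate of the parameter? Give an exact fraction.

obs 1: x=2 → posterior Gamma(8, 11/3)
obs 2: x=1 → posterior Gamma(9, 14/3)
obs 3: x=1 → posterior Gamma(10, 17/3)
obs 4: x=0 → posterior Gamma(10, 20/3)
obs 5: x=3 → posterior Gamma(13, 23/3)
obs 6: x=3 → posterior Gamma(16, 26/3)
obs 7: x=3 → posterior Gamma(19, 29/3)
obs 8: x=6 → posterior Gamma(25, 32/3)
obs 9: x=6 → posterior Gamma(31, 35/3)
obs 10: x=3 → posterior Gamma(34, 38/3)
obs 11: x=3 → posterior Gamma(37, 41/3)
obs 12: x=4 → posterior Gamma(41, 44/3)
obs 13: x=3 → posterior Gamma(44, 47/3)

129/47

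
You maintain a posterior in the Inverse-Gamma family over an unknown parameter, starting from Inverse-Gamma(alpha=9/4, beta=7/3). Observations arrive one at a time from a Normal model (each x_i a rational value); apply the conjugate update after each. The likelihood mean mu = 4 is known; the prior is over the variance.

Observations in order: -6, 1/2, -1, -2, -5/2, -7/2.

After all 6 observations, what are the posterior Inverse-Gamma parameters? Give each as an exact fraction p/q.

alpha=21/4, beta=3317/24

obs 1: x=-6 → posterior Inverse-Gamma(11/4, 157/3)
obs 2: x=1/2 → posterior Inverse-Gamma(13/4, 1403/24)
obs 3: x=-1 → posterior Inverse-Gamma(15/4, 1703/24)
obs 4: x=-2 → posterior Inverse-Gamma(17/4, 2135/24)
obs 5: x=-5/2 → posterior Inverse-Gamma(19/4, 1321/12)
obs 6: x=-7/2 → posterior Inverse-Gamma(21/4, 3317/24)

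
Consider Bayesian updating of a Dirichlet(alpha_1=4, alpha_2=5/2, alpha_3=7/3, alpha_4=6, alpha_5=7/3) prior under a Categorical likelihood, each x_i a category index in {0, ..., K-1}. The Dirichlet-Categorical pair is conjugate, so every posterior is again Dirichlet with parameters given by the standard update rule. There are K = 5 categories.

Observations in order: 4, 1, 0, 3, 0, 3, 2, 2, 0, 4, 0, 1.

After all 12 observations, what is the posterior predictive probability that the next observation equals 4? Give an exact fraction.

26/175

obs 1: x=4 → posterior Dirichlet(4, 5/2, 7/3, 6, 10/3)
obs 2: x=1 → posterior Dirichlet(4, 7/2, 7/3, 6, 10/3)
obs 3: x=0 → posterior Dirichlet(5, 7/2, 7/3, 6, 10/3)
obs 4: x=3 → posterior Dirichlet(5, 7/2, 7/3, 7, 10/3)
obs 5: x=0 → posterior Dirichlet(6, 7/2, 7/3, 7, 10/3)
obs 6: x=3 → posterior Dirichlet(6, 7/2, 7/3, 8, 10/3)
obs 7: x=2 → posterior Dirichlet(6, 7/2, 10/3, 8, 10/3)
obs 8: x=2 → posterior Dirichlet(6, 7/2, 13/3, 8, 10/3)
obs 9: x=0 → posterior Dirichlet(7, 7/2, 13/3, 8, 10/3)
obs 10: x=4 → posterior Dirichlet(7, 7/2, 13/3, 8, 13/3)
obs 11: x=0 → posterior Dirichlet(8, 7/2, 13/3, 8, 13/3)
obs 12: x=1 → posterior Dirichlet(8, 9/2, 13/3, 8, 13/3)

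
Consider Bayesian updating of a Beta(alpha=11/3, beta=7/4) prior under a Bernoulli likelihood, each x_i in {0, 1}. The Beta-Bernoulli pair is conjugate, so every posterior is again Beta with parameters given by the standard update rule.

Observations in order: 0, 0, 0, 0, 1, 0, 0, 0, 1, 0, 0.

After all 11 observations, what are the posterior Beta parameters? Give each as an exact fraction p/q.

alpha=17/3, beta=43/4

obs 1: x=0 → posterior Beta(11/3, 11/4)
obs 2: x=0 → posterior Beta(11/3, 15/4)
obs 3: x=0 → posterior Beta(11/3, 19/4)
obs 4: x=0 → posterior Beta(11/3, 23/4)
obs 5: x=1 → posterior Beta(14/3, 23/4)
obs 6: x=0 → posterior Beta(14/3, 27/4)
obs 7: x=0 → posterior Beta(14/3, 31/4)
obs 8: x=0 → posterior Beta(14/3, 35/4)
obs 9: x=1 → posterior Beta(17/3, 35/4)
obs 10: x=0 → posterior Beta(17/3, 39/4)
obs 11: x=0 → posterior Beta(17/3, 43/4)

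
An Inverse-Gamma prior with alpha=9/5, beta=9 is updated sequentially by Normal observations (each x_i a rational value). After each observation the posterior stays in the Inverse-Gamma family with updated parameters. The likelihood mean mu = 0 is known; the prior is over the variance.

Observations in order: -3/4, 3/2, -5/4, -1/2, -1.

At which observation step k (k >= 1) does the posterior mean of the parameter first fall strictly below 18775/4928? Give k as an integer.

k = 5

obs 1: x=-3/4 → posterior Inverse-Gamma(23/10, 297/32)
obs 2: x=3/2 → posterior Inverse-Gamma(14/5, 333/32)
obs 3: x=-5/4 → posterior Inverse-Gamma(33/10, 179/16)
obs 4: x=-1/2 → posterior Inverse-Gamma(19/5, 181/16)
obs 5: x=-1 → posterior Inverse-Gamma(43/10, 189/16)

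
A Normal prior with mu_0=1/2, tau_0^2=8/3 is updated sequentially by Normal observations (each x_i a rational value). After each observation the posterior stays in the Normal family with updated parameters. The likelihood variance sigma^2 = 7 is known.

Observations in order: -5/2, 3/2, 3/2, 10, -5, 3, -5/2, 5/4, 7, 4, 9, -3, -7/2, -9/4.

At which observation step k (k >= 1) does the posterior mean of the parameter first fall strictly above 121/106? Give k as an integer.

obs 1: x=-5/2 → posterior Normal(-19/58, 56/29)
obs 2: x=3/2 → posterior Normal(5/74, 56/37)
obs 3: x=3/2 → posterior Normal(29/90, 56/45)
obs 4: x=10 → posterior Normal(189/106, 56/53)
obs 5: x=-5 → posterior Normal(109/122, 56/61)
obs 6: x=3 → posterior Normal(157/138, 56/69)
obs 7: x=-5/2 → posterior Normal(117/154, 8/11)
obs 8: x=5/4 → posterior Normal(137/170, 56/85)
obs 9: x=7 → posterior Normal(83/62, 56/93)
obs 10: x=4 → posterior Normal(313/202, 56/101)
obs 11: x=9 → posterior Normal(457/218, 56/109)
obs 12: x=-3 → posterior Normal(409/234, 56/117)
obs 13: x=-7/2 → posterior Normal(353/250, 56/125)
obs 14: x=-9/4 → posterior Normal(317/266, 8/19)

k = 4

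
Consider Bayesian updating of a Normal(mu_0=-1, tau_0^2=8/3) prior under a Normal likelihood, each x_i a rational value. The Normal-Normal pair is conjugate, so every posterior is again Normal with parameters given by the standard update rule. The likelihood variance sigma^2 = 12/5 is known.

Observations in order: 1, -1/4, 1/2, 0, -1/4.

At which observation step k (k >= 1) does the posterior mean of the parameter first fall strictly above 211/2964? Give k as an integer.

k = 3

obs 1: x=1 → posterior Normal(1/19, 24/19)
obs 2: x=-1/4 → posterior Normal(-3/58, 24/29)
obs 3: x=1/2 → posterior Normal(7/78, 8/13)
obs 4: x=0 → posterior Normal(1/14, 24/49)
obs 5: x=-1/4 → posterior Normal(1/59, 24/59)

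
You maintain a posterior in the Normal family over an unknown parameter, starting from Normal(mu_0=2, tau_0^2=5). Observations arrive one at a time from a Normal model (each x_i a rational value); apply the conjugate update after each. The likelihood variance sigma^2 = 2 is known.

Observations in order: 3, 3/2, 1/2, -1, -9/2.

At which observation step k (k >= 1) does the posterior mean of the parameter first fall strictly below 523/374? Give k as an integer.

obs 1: x=3 → posterior Normal(19/7, 10/7)
obs 2: x=3/2 → posterior Normal(53/24, 5/6)
obs 3: x=1/2 → posterior Normal(29/17, 10/17)
obs 4: x=-1 → posterior Normal(12/11, 5/11)
obs 5: x=-9/2 → posterior Normal(1/18, 10/27)

k = 4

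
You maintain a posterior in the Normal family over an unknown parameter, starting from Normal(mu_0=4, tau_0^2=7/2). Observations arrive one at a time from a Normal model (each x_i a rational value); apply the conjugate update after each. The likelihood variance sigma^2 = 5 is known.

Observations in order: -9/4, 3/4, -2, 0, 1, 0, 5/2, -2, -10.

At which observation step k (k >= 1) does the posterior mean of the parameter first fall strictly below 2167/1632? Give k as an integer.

k = 2

obs 1: x=-9/4 → posterior Normal(97/68, 35/17)
obs 2: x=3/4 → posterior Normal(59/48, 35/24)
obs 3: x=-2 → posterior Normal(1/2, 35/31)
obs 4: x=0 → posterior Normal(31/76, 35/38)
obs 5: x=1 → posterior Normal(1/2, 7/9)
obs 6: x=0 → posterior Normal(45/104, 35/52)
obs 7: x=5/2 → posterior Normal(40/59, 35/59)
obs 8: x=-2 → posterior Normal(13/33, 35/66)
obs 9: x=-10 → posterior Normal(-44/73, 35/73)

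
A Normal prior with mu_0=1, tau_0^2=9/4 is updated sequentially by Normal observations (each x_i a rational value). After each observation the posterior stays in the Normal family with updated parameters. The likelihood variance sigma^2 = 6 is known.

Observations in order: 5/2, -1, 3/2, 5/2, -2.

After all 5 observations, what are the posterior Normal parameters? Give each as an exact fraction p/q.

obs 1: x=5/2 → posterior Normal(31/22, 18/11)
obs 2: x=-1 → posterior Normal(25/28, 9/7)
obs 3: x=3/2 → posterior Normal(1, 18/17)
obs 4: x=5/2 → posterior Normal(49/40, 9/10)
obs 5: x=-2 → posterior Normal(37/46, 18/23)

mu_0=37/46, tau_0^2=18/23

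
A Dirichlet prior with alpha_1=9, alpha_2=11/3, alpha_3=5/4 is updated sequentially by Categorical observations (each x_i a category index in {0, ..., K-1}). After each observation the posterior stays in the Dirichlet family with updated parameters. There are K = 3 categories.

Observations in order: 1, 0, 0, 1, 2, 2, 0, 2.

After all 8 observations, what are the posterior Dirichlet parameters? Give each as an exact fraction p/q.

obs 1: x=1 → posterior Dirichlet(9, 14/3, 5/4)
obs 2: x=0 → posterior Dirichlet(10, 14/3, 5/4)
obs 3: x=0 → posterior Dirichlet(11, 14/3, 5/4)
obs 4: x=1 → posterior Dirichlet(11, 17/3, 5/4)
obs 5: x=2 → posterior Dirichlet(11, 17/3, 9/4)
obs 6: x=2 → posterior Dirichlet(11, 17/3, 13/4)
obs 7: x=0 → posterior Dirichlet(12, 17/3, 13/4)
obs 8: x=2 → posterior Dirichlet(12, 17/3, 17/4)

alpha_1=12, alpha_2=17/3, alpha_3=17/4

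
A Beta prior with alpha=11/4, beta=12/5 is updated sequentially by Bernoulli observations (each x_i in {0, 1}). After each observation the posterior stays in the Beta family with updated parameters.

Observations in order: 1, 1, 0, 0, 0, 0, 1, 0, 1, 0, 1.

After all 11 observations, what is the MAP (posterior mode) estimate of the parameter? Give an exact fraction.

obs 1: x=1 → posterior Beta(15/4, 12/5)
obs 2: x=1 → posterior Beta(19/4, 12/5)
obs 3: x=0 → posterior Beta(19/4, 17/5)
obs 4: x=0 → posterior Beta(19/4, 22/5)
obs 5: x=0 → posterior Beta(19/4, 27/5)
obs 6: x=0 → posterior Beta(19/4, 32/5)
obs 7: x=1 → posterior Beta(23/4, 32/5)
obs 8: x=0 → posterior Beta(23/4, 37/5)
obs 9: x=1 → posterior Beta(27/4, 37/5)
obs 10: x=0 → posterior Beta(27/4, 42/5)
obs 11: x=1 → posterior Beta(31/4, 42/5)

135/283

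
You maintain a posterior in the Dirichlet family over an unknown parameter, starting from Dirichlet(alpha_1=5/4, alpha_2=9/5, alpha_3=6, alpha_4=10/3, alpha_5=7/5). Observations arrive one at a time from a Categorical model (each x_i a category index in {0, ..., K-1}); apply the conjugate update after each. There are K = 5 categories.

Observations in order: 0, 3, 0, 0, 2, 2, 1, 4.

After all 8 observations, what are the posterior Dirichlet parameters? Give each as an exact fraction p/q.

obs 1: x=0 → posterior Dirichlet(9/4, 9/5, 6, 10/3, 7/5)
obs 2: x=3 → posterior Dirichlet(9/4, 9/5, 6, 13/3, 7/5)
obs 3: x=0 → posterior Dirichlet(13/4, 9/5, 6, 13/3, 7/5)
obs 4: x=0 → posterior Dirichlet(17/4, 9/5, 6, 13/3, 7/5)
obs 5: x=2 → posterior Dirichlet(17/4, 9/5, 7, 13/3, 7/5)
obs 6: x=2 → posterior Dirichlet(17/4, 9/5, 8, 13/3, 7/5)
obs 7: x=1 → posterior Dirichlet(17/4, 14/5, 8, 13/3, 7/5)
obs 8: x=4 → posterior Dirichlet(17/4, 14/5, 8, 13/3, 12/5)

alpha_1=17/4, alpha_2=14/5, alpha_3=8, alpha_4=13/3, alpha_5=12/5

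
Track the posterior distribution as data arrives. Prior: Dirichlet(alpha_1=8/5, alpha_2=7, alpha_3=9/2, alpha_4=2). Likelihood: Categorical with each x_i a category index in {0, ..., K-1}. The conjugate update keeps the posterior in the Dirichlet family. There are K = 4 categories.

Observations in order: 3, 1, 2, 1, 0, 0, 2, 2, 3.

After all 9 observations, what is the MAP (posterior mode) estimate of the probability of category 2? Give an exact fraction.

65/201

obs 1: x=3 → posterior Dirichlet(8/5, 7, 9/2, 3)
obs 2: x=1 → posterior Dirichlet(8/5, 8, 9/2, 3)
obs 3: x=2 → posterior Dirichlet(8/5, 8, 11/2, 3)
obs 4: x=1 → posterior Dirichlet(8/5, 9, 11/2, 3)
obs 5: x=0 → posterior Dirichlet(13/5, 9, 11/2, 3)
obs 6: x=0 → posterior Dirichlet(18/5, 9, 11/2, 3)
obs 7: x=2 → posterior Dirichlet(18/5, 9, 13/2, 3)
obs 8: x=2 → posterior Dirichlet(18/5, 9, 15/2, 3)
obs 9: x=3 → posterior Dirichlet(18/5, 9, 15/2, 4)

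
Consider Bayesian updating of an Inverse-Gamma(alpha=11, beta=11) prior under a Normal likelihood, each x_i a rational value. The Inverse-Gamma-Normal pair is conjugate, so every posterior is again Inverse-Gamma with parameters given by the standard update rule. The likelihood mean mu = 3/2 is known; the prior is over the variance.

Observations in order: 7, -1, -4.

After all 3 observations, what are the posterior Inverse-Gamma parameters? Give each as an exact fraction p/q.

alpha=25/2, beta=355/8

obs 1: x=7 → posterior Inverse-Gamma(23/2, 209/8)
obs 2: x=-1 → posterior Inverse-Gamma(12, 117/4)
obs 3: x=-4 → posterior Inverse-Gamma(25/2, 355/8)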